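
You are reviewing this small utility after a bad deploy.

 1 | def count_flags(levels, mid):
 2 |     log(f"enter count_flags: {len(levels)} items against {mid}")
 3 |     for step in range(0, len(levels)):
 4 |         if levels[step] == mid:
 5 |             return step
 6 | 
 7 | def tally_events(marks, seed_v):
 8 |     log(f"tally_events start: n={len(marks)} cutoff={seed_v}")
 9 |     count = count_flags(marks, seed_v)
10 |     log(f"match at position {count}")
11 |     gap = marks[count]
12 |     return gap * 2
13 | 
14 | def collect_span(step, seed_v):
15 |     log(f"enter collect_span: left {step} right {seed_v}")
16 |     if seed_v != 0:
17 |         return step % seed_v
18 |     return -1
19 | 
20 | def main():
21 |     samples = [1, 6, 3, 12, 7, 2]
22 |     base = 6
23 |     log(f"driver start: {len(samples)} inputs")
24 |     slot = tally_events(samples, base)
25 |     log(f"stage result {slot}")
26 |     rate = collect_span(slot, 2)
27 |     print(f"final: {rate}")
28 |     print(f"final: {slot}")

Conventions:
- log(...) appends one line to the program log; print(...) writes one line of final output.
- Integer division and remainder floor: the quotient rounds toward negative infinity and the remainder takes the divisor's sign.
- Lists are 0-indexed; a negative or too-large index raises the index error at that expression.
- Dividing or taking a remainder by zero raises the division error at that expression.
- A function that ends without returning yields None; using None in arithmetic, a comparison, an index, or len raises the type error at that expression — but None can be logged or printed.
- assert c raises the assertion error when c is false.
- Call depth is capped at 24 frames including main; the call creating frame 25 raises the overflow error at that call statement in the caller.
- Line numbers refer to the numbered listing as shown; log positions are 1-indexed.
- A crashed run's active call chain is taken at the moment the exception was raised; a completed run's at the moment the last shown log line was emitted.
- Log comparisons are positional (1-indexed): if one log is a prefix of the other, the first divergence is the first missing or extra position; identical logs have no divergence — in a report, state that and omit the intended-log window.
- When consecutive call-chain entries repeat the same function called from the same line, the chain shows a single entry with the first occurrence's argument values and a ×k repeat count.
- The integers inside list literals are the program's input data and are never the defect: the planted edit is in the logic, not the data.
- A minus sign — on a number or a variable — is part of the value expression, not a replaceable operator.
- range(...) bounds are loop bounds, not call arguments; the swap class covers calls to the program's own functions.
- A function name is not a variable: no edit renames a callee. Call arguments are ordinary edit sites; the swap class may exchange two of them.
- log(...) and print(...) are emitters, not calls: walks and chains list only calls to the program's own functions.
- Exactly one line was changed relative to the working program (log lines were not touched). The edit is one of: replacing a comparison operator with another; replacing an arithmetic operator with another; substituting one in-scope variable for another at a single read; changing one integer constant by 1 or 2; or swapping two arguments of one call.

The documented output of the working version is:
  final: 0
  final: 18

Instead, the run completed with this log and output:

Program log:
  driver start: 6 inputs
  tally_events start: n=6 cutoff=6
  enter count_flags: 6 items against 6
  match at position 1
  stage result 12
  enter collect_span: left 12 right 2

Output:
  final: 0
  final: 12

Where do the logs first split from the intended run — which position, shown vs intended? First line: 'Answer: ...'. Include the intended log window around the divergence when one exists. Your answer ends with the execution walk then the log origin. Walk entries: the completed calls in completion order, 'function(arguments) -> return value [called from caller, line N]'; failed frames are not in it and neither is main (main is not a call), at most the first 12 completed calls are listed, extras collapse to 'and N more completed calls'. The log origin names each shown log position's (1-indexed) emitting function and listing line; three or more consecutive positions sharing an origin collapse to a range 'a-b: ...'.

Answer: at position 5 the run shows 'stage result 12' where the working version logs 'stage result 18'.
Intended log window:
  3: enter count_flags: 6 items against 6
  4: match at position 1
  5: stage result 18
  6: enter collect_span: left 18 right 2
Execution walk:
  count_flags([1, 6, 3, 12, 7, 2], 6) -> 1  [called from tally_events, line 9]
  tally_events([1, 6, 3, 12, 7, 2], 6) -> 12  [called from main, line 24]
  collect_span(12, 2) -> 0  [called from main, line 26]
Log origin:
  1: logged in main at line 23
  2: logged in tally_events at line 8
  3: logged in count_flags at line 2
  4: logged in tally_events at line 10
  5: logged in main at line 25
  6: logged in collect_span at line 15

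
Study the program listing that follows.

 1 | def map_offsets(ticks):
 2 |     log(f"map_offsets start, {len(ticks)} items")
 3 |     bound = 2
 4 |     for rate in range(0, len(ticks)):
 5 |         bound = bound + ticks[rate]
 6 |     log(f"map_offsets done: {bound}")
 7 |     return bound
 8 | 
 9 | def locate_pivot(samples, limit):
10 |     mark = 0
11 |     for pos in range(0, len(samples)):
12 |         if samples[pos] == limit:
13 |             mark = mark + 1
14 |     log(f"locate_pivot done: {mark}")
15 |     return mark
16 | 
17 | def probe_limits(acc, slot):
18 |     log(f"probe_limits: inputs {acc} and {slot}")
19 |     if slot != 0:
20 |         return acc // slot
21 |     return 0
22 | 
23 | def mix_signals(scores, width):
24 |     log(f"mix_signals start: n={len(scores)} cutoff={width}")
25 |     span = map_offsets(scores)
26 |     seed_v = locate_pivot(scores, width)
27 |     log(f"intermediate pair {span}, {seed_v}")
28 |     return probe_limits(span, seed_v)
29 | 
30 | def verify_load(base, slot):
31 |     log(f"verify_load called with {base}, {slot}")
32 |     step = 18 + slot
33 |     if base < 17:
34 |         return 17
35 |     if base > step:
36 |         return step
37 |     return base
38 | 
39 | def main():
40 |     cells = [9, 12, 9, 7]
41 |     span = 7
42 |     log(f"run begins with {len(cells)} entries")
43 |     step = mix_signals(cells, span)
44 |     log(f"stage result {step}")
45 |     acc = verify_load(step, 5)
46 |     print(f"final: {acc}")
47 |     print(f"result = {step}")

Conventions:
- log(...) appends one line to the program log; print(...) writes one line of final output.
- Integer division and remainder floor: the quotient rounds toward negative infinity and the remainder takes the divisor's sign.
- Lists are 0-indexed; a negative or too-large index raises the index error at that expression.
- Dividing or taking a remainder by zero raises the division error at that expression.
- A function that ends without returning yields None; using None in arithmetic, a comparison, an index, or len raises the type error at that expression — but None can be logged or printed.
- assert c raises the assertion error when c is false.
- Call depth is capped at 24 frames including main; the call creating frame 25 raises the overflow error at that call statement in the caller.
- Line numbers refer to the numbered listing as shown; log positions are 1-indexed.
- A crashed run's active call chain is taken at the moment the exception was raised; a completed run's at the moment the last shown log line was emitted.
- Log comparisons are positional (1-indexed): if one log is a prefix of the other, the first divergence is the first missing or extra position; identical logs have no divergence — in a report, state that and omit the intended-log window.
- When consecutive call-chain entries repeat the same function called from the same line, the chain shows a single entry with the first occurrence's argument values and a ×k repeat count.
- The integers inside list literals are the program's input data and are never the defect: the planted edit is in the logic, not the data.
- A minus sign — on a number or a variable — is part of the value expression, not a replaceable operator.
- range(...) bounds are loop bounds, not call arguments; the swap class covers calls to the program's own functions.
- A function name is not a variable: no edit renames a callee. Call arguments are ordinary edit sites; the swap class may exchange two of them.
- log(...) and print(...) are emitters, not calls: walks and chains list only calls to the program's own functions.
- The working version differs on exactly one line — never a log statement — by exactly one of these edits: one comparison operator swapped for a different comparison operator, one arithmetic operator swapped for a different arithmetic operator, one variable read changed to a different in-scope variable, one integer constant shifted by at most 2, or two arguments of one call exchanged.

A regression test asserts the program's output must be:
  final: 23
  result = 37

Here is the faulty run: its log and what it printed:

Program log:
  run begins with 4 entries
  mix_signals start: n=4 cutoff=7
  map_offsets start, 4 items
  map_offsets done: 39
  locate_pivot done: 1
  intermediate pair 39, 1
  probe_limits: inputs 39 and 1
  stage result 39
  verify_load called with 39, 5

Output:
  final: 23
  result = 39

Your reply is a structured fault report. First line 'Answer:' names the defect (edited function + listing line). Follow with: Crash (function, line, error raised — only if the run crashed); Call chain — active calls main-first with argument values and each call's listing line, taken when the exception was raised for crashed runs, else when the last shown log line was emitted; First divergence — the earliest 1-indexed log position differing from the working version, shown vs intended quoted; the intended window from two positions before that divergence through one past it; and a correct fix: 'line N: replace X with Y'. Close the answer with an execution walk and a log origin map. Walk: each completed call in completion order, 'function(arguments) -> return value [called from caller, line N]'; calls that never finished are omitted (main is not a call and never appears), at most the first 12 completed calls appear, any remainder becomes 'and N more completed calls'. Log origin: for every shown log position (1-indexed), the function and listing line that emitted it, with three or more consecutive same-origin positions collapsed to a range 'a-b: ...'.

Answer: the defect is in map_offsets at line 3.
Key observation: The log first diverges at position 4: the faulty run prints 'map_offsets done: 39' where the working version prints 'map_offsets done: 37'.
Call chain: main -> verify_load(39, 5) (called at line 45).
First divergence: position 4; shown 'map_offsets done: 39' vs intended 'map_offsets done: 37'.
Intended log window:
  2: mix_signals start: n=4 cutoff=7
  3: map_offsets start, 4 items
  4: map_offsets done: 37
  5: locate_pivot done: 1
Execution walk:
  map_offsets([9, 12, 9, 7]) -> 39  [called from mix_signals, line 25]
  locate_pivot([9, 12, 9, 7], 7) -> 1  [called from mix_signals, line 26]
  probe_limits(39, 1) -> 39  [called from mix_signals, line 28]
  mix_signals([9, 12, 9, 7], 7) -> 39  [called from main, line 43]
  verify_load(39, 5) -> 23  [called from main, line 45]
Log line origins:
  1: emitted by main (line 42)
  2: emitted by mix_signals (line 24)
  3: emitted by map_offsets (line 2)
  4: emitted by map_offsets (line 6)
  5: emitted by locate_pivot (line 14)
  6: emitted by mix_signals (line 27)
  7: emitted by probe_limits (line 18)
  8: emitted by main (line 44)
  9: emitted by verify_load (line 31)
A correct fix: line 3: replace `2` with `0`.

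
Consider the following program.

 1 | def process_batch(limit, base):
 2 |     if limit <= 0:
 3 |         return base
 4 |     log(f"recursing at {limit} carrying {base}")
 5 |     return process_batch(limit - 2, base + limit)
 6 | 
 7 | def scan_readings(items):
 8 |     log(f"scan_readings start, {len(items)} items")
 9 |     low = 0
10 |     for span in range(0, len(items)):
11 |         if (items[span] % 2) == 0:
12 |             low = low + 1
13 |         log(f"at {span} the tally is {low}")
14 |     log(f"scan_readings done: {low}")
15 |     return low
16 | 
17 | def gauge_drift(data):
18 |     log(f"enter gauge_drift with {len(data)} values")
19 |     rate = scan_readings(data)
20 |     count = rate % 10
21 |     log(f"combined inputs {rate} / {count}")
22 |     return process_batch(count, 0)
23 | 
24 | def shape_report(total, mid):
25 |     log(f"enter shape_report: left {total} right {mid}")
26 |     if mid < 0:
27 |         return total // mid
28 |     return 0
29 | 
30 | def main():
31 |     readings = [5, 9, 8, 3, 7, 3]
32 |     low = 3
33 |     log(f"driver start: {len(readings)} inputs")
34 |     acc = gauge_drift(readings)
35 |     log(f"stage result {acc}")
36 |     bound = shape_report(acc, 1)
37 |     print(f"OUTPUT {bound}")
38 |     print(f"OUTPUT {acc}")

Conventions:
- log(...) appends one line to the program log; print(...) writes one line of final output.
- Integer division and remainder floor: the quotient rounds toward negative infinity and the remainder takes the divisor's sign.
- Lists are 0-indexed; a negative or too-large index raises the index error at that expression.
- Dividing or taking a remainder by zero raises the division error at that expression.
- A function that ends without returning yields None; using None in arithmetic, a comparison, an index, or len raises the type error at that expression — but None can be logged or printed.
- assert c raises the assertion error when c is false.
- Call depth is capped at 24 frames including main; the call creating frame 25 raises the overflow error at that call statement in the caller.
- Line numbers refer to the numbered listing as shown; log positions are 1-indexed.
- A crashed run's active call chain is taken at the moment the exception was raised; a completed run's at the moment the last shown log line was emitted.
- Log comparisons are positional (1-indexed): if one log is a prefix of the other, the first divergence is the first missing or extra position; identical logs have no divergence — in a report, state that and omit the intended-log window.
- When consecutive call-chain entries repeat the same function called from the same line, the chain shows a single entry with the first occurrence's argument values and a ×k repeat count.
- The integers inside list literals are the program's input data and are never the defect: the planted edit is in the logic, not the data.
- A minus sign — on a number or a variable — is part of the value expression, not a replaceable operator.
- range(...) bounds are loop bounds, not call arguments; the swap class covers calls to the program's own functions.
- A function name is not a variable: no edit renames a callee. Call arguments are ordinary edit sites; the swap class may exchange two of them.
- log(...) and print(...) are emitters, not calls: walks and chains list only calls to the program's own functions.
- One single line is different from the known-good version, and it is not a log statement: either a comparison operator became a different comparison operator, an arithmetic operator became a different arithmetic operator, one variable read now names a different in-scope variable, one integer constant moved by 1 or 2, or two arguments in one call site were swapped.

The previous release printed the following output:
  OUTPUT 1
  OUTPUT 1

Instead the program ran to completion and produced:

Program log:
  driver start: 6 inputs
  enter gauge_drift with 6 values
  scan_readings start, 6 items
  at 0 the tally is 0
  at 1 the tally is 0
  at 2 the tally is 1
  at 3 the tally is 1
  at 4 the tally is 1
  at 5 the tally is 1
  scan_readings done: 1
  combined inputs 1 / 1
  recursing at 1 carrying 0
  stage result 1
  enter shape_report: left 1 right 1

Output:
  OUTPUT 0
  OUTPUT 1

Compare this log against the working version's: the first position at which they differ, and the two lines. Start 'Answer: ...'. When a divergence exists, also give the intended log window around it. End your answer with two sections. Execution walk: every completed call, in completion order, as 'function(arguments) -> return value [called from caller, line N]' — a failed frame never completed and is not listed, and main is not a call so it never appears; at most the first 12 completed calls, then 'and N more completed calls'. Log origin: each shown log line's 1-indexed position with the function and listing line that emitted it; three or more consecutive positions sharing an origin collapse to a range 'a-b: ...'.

Answer: none; the two logs match at every position.
Execution walk:
  scan_readings([5, 9, 8, 3, 7, 3]) -> 1  [called from gauge_drift, line 19]
  process_batch(-1, 1) -> 1  [called from process_batch, line 5]
  process_batch(1, 0) -> 1  [called from gauge_drift, line 22]
  gauge_drift([5, 9, 8, 3, 7, 3]) -> 1  [called from main, line 34]
  shape_report(1, 1) -> 0  [called from main, line 36]
Log line origins:
  1: emitted by main (line 33)
  2: emitted by gauge_drift (line 18)
  3: emitted by scan_readings (line 8)
  4-9: emitted by scan_readings (line 13)
  10: emitted by scan_readings (line 14)
  11: emitted by gauge_drift (line 21)
  12: emitted by process_batch (line 4)
  13: emitted by main (line 35)
  14: emitted by shape_report (line 25)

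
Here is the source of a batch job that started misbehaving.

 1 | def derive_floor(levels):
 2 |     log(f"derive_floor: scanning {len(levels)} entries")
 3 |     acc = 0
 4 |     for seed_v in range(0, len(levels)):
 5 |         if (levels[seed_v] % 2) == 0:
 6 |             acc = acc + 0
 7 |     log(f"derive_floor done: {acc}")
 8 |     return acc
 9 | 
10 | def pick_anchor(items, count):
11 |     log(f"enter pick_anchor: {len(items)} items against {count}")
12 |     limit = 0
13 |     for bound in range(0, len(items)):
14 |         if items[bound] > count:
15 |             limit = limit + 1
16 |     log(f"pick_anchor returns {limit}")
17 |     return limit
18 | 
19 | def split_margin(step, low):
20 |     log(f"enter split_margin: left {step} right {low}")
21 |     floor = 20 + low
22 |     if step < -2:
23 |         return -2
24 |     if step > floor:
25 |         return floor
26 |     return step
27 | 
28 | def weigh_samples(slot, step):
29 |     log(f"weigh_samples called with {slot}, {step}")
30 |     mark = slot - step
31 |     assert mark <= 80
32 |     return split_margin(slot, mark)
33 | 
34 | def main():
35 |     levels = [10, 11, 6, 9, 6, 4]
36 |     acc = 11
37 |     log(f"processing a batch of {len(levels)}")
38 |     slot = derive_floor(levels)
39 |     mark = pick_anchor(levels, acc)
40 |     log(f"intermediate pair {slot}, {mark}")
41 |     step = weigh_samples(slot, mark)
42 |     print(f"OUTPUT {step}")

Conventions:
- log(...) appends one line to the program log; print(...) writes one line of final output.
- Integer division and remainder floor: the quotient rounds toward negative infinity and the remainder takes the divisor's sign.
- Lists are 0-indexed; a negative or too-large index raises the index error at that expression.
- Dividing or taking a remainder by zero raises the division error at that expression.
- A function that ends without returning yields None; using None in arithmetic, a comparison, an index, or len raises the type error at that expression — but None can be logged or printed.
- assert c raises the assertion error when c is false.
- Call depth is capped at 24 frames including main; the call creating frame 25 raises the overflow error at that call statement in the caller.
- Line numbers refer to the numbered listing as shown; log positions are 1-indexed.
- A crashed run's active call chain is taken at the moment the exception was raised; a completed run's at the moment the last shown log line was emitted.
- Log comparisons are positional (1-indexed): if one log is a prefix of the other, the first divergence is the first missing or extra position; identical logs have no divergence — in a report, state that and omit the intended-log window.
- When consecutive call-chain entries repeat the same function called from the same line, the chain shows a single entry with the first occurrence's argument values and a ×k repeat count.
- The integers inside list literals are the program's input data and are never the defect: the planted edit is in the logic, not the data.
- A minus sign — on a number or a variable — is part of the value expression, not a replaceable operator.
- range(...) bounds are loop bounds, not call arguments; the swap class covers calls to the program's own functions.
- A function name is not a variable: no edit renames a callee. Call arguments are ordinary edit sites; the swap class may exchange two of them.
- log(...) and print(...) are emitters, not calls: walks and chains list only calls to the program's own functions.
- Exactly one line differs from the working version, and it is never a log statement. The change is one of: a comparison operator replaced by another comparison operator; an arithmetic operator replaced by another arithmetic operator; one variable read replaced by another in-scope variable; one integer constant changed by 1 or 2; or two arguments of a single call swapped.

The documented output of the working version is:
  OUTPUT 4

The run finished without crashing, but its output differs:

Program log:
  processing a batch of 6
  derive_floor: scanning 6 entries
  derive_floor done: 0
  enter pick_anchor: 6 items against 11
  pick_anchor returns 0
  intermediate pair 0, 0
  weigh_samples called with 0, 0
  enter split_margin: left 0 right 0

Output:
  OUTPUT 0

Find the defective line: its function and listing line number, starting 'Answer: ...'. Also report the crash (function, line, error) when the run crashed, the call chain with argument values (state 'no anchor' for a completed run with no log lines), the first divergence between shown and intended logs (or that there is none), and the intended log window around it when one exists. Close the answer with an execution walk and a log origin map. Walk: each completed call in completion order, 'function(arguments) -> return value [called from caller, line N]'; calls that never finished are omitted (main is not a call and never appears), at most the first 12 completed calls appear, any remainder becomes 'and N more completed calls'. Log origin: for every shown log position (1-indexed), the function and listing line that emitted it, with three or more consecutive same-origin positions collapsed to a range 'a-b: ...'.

Answer: the defect is in derive_floor at line 6.
Key observation: Log line 3 is where behavior first shows: 'derive_floor done: 0' appears instead of 'derive_floor done: 4'.
Call chain: main -> weigh_samples(0, 0) (called at line 41) -> split_margin(0, 0) (called at line 32).
First divergence: position 3; shown 'derive_floor done: 0' vs intended 'derive_floor done: 4'.
Intended log window:
  1: processing a batch of 6
  2: derive_floor: scanning 6 entries
  3: derive_floor done: 4
  4: enter pick_anchor: 6 items against 11
Execution walk:
  derive_floor([10, 11, 6, 9, 6, 4]) -> 0  [called from main, line 38]
  pick_anchor([10, 11, 6, 9, 6, 4], 11) -> 0  [called from main, line 39]
  split_margin(0, 0) -> 0  [called from weigh_samples, line 32]
  weigh_samples(0, 0) -> 0  [called from main, line 41]
Origin of each log line:
  1: logged in main at line 37
  2: logged in derive_floor at line 2
  3: logged in derive_floor at line 7
  4: logged in pick_anchor at line 11
  5: logged in pick_anchor at line 16
  6: logged in main at line 40
  7: logged in weigh_samples at line 29
  8: logged in split_margin at line 20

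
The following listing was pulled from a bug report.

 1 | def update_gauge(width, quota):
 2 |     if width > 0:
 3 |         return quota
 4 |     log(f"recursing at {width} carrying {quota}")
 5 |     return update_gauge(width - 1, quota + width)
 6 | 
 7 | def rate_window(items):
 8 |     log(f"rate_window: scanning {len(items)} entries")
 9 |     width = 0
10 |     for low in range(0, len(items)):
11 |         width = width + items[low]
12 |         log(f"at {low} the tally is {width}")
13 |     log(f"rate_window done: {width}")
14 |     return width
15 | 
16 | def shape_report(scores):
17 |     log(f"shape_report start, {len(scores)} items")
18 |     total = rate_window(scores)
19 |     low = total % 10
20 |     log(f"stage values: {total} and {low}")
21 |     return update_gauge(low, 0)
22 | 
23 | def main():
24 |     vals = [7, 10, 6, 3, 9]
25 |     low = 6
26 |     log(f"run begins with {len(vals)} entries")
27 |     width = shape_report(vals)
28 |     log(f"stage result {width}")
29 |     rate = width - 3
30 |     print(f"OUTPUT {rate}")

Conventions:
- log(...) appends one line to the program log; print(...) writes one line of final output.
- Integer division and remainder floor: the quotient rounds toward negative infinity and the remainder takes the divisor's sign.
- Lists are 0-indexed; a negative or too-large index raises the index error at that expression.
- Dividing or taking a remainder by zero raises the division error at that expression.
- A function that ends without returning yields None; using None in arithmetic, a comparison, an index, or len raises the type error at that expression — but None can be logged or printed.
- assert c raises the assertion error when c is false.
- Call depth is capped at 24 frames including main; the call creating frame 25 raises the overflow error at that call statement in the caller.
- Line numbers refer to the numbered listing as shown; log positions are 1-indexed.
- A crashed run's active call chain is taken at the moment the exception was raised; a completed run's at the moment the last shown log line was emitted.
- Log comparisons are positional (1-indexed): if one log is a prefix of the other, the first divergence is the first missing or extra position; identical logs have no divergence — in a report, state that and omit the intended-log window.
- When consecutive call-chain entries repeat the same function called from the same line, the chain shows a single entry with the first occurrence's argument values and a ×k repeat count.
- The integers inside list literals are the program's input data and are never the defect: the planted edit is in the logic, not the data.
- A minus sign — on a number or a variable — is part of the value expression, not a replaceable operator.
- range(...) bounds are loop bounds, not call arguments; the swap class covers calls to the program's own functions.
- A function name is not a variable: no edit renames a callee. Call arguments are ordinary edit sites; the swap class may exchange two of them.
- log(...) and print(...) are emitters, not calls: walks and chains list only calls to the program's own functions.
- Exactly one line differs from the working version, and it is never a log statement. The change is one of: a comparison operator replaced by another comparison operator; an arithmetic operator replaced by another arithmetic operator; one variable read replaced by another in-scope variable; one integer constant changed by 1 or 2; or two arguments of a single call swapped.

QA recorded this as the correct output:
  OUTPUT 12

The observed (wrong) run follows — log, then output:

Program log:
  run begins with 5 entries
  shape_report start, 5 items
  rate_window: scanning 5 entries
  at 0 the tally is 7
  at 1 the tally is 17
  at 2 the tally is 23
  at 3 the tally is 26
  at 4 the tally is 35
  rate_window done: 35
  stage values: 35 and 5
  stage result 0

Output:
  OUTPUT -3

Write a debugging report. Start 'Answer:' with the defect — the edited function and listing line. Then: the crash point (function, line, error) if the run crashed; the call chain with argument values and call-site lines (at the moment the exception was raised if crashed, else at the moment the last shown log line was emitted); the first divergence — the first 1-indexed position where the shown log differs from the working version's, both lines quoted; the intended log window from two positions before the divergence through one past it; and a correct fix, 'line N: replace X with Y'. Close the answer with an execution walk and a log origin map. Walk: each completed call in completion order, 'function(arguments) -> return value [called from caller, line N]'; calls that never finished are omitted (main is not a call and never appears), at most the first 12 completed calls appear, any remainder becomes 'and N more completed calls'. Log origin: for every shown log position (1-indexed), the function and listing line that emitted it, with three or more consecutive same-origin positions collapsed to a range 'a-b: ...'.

Answer: the defect is in update_gauge at line 2.
Key observation: The log first diverges at position 11: the faulty run prints 'stage result 0' where the working version prints 'recursing at 5 carrying 0'.
Call chain: main.
First divergence: position 11 — the shown line 'stage result 0' should read 'recursing at 5 carrying 0'.
Intended log window:
  9: rate_window done: 35
  10: stage values: 35 and 5
  11: recursing at 5 carrying 0
  12: recursing at 4 carrying 5
Execution walk:
  rate_window([7, 10, 6, 3, 9]) -> 35  [called from shape_report, line 18]
  update_gauge(5, 0) -> 0  [called from shape_report, line 21]
  shape_report([7, 10, 6, 3, 9]) -> 0  [called from main, line 27]
Log origins:
  1: logged in main at line 26
  2: logged in shape_report at line 17
  3: logged in rate_window at line 8
  4-8: logged in rate_window at line 12
  9: logged in rate_window at line 13
  10: logged in shape_report at line 20
  11: logged in main at line 28
A correct fix: line 2: replace `>` with `<=`.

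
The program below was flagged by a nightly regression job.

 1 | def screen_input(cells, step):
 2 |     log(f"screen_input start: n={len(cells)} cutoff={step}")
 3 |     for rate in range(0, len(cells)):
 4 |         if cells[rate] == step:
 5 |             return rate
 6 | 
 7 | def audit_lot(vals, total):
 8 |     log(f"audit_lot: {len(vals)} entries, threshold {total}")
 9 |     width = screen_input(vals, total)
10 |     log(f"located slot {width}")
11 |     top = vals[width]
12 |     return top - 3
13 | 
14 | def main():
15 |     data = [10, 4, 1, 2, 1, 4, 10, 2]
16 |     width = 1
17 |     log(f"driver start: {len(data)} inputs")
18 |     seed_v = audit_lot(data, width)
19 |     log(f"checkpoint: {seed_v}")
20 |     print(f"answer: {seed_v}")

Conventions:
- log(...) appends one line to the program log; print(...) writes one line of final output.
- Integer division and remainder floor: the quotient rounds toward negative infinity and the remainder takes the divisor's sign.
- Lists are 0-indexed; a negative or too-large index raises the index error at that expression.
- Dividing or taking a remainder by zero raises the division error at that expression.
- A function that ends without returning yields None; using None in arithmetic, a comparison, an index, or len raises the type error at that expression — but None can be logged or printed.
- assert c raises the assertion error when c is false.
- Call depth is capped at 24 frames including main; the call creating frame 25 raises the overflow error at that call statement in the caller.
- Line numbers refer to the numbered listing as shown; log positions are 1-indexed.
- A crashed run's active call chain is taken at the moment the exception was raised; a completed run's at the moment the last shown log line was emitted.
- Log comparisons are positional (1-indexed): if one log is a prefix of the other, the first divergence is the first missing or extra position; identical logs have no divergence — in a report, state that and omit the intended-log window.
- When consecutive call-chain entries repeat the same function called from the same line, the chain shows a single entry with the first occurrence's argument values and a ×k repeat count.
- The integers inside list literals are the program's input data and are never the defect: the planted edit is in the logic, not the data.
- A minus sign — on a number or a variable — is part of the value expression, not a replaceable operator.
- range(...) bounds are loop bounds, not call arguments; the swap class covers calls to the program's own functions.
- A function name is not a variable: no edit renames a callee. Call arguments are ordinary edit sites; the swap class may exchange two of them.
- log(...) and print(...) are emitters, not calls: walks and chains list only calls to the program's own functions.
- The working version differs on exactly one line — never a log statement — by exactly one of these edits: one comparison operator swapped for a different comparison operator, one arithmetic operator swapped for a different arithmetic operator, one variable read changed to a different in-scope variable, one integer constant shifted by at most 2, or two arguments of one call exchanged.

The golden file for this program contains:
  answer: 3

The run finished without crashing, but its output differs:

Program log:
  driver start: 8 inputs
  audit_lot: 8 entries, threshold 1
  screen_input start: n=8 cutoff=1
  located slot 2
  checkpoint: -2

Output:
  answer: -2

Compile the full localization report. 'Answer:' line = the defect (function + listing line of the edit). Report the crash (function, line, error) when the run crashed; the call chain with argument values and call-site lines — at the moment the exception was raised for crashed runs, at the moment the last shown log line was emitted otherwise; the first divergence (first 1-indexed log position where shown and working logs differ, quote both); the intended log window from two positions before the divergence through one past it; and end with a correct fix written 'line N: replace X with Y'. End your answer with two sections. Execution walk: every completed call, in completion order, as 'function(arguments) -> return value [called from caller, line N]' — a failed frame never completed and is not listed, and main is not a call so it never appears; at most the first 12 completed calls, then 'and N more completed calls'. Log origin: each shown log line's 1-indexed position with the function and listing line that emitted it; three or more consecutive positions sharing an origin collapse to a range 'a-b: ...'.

Answer: the defect is in audit_lot at line 12.
Core observation: The earliest visible damage is log position 5 — 'checkpoint: -2' rather than the intended 'checkpoint: 3'.
Call chain: main.
First divergence: at position 5 the run shows 'checkpoint: -2' where the working version logs 'checkpoint: 3'.
Intended log window:
  3: screen_input start: n=8 cutoff=1
  4: located slot 2
  5: checkpoint: 3
Execution walk:
  screen_input([10, 4, 1, 2, 1, 4, 10, 2], 1) -> 2  [called from audit_lot, line 9]
  audit_lot([10, 4, 1, 2, 1, 4, 10, 2], 1) -> -2  [called from main, line 18]
Log line origins:
  1: emitted by main (line 17)
  2: emitted by audit_lot (line 8)
  3: emitted by screen_input (line 2)
  4: emitted by audit_lot (line 10)
  5: emitted by main (line 19)
A correct fix: line 12: replace `-` with `*`.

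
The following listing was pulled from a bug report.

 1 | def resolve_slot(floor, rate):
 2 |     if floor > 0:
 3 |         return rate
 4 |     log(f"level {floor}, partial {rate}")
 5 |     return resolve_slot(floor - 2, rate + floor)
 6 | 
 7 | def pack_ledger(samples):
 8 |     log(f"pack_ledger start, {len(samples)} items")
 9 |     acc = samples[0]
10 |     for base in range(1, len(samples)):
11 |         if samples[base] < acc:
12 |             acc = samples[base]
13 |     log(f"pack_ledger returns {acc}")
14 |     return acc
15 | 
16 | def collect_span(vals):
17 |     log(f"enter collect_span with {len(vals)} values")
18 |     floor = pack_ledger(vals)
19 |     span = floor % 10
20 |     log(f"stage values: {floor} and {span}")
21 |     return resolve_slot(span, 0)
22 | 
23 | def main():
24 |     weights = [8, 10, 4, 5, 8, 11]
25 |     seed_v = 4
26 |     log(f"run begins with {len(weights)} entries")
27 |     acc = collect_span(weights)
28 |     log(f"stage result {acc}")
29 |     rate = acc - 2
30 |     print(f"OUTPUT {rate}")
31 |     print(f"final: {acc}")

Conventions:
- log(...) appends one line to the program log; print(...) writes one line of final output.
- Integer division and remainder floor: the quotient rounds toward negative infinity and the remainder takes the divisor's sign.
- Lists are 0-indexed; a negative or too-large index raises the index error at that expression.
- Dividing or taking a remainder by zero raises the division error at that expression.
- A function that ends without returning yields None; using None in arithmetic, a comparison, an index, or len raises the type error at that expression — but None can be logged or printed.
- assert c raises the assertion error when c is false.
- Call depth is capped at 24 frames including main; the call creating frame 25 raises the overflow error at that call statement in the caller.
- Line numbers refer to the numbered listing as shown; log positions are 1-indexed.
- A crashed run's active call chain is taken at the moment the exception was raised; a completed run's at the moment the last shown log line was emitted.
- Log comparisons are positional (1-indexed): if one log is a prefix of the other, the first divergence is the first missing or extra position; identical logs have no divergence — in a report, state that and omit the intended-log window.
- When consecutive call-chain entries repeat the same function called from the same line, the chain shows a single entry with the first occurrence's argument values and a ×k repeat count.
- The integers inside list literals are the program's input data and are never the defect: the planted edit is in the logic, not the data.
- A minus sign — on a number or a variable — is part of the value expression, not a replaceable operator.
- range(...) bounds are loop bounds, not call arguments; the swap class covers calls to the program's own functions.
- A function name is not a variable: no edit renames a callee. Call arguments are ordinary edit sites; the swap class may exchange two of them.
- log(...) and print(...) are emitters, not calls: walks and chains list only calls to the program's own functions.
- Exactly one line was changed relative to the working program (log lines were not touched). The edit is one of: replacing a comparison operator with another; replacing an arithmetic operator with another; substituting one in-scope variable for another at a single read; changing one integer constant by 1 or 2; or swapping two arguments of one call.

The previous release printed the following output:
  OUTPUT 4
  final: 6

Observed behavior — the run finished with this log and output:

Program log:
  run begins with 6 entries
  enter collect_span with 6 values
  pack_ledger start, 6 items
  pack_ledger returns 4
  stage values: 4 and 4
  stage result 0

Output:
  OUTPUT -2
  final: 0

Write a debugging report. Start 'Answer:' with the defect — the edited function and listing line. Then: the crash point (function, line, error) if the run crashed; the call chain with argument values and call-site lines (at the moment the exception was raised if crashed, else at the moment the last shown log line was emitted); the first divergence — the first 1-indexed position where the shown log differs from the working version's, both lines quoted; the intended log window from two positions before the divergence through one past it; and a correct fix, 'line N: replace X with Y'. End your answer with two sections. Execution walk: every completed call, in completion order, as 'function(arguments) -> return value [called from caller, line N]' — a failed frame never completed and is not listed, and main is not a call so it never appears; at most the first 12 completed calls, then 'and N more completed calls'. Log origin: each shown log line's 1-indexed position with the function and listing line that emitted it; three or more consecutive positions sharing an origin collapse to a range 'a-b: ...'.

Answer: the defect is in resolve_slot at line 2.
Core observation: At log position 6 the runs split — shown 'stage result 0', but the working version logs 'level 4, partial 0'.
Call chain: main.
First divergence: at position 6 the run shows 'stage result 0' where the working version logs 'level 4, partial 0'.
Intended log window:
  4: pack_ledger returns 4
  5: stage values: 4 and 4
  6: level 4, partial 0
  7: level 2, partial 4
Execution walk:
  pack_ledger([8, 10, 4, 5, 8, 11]) -> 4  [called from collect_span, line 18]
  resolve_slot(4, 0) -> 0  [called from collect_span, line 21]
  collect_span([8, 10, 4, 5, 8, 11]) -> 0  [called from main, line 27]
Origin of each log line:
  1: from main, line 26
  2: from collect_span, line 17
  3: from pack_ledger, line 8
  4: from pack_ledger, line 13
  5: from collect_span, line 20
  6: from main, line 28
A correct fix: line 2: replace `>` with `<=`.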